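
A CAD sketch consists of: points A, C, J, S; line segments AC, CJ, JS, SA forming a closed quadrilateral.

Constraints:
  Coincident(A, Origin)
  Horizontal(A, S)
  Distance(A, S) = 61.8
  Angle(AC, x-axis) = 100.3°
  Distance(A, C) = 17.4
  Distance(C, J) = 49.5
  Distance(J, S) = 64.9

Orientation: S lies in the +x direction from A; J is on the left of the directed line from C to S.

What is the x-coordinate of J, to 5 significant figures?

28.153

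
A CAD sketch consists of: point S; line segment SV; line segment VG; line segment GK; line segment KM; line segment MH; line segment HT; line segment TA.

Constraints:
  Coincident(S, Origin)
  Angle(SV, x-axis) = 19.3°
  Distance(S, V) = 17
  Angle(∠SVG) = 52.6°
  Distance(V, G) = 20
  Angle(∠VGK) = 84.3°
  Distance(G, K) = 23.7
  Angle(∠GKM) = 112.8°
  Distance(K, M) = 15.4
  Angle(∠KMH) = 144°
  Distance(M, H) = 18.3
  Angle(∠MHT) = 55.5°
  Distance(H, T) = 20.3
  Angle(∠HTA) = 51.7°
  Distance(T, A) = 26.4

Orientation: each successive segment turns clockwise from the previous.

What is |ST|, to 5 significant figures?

9.0850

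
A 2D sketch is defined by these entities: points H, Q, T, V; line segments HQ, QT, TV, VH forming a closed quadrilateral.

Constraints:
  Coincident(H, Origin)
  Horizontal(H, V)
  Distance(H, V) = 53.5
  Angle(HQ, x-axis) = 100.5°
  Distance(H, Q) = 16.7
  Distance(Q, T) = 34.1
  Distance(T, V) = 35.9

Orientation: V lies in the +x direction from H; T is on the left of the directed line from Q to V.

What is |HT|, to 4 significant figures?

39.76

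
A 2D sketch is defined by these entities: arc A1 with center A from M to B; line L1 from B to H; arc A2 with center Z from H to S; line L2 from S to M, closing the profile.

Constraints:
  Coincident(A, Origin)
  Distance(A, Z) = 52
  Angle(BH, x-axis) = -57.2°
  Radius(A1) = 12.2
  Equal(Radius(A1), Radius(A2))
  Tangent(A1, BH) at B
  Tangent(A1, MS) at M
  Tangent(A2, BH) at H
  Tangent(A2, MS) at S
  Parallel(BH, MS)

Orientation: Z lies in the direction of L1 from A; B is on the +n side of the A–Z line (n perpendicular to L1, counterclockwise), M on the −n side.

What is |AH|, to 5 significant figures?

53.412

Tangency of A1 to both parallel lines with radius 12.2 puts B and M at A ± 12.2·n: B = (10.255, 6.6088), M = (-10.255, -6.6088). Equal radii place H and S the same way about Z: H = Z + 12.2·n = (38.424, -37.101), S = Z − 12.2·n = (17.914, -50.318). Then |AH| = |H − A| = 53.412.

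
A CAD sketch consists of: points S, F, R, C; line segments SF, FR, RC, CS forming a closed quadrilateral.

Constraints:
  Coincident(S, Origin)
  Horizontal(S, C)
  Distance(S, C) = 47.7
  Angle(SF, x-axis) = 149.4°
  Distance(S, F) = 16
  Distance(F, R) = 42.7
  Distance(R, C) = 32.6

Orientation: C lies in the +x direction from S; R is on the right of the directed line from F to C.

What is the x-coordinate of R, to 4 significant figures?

20.28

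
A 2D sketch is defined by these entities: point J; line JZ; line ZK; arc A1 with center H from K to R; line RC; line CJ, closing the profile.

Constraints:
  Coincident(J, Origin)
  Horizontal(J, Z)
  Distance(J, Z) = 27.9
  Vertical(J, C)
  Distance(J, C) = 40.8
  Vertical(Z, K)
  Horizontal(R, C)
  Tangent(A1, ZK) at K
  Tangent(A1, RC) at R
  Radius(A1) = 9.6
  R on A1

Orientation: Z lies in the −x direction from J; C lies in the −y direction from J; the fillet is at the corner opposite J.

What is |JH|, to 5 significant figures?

36.171

J is at the origin; J and Z share the same y with |JZ| = 27.9 and Z on the −x side, so Z = (-27.900, 0.0000). JC is vertical with |JC| = 40.8 and C on the −y side, so C = (0.0000, -40.800). The virtual corner opposite J is at (-27.900, -40.800). The tangent condition forces HK to be normal to ZK and since A1 is tangent to RC there, HR ⟂ RC, with radius 9.6, so the center H sits 9.6 in from both sides at H = (-18.300, -31.200). Then |JH| = |H − J| = 36.171.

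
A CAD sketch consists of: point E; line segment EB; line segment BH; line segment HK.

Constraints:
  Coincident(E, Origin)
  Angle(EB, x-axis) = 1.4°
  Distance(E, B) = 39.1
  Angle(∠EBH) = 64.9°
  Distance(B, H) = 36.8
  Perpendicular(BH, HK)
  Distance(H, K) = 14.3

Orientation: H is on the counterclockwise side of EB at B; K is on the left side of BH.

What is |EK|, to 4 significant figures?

29.23

E is at the origin; EB runs at 1.4° with length 39.1, so B = 39.1·(cos 1.4°, sin 1.4°) = (39.09, 0.9553). ∠EBH = 64.9°, so BH runs at 1.4° + (180° − 64.9°) = 116.5° from the x-axis; with |BH| = 36.8, H = B + 36.8·(cos 116.5°, sin 116.5°) = (22.67, 33.89). The perpendicularity gives HK at right angles to BH; with |HK| = 14.3 on the left of BH, K = H + 14.3·(-0.8949, -0.4462) = (9.871, 27.51). Then |EK| = |K − E| = 29.23.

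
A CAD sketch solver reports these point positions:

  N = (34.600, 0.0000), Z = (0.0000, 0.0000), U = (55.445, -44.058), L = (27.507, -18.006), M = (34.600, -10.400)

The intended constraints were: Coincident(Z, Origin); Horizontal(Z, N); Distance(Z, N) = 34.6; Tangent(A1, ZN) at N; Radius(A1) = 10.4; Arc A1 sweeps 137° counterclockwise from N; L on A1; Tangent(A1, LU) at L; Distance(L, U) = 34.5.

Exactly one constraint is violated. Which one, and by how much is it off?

Distance(L, U) = 34.5 — off by 3.70.

Z = (0.00, 0.00) ✓; Z.y = 0.00, N.y = 0.00 ✓; |ZN| = 34.60 ✓; ∠(MN, NZ) = 90.00° ✓; |MN| = 10.40 ✓; bearing(M→L) − bearing(M→N) = 137.0° ✓; |ML| = 10.40 ✓; ∠(ML, LU) = 90.00° ✓; |LU| = 38.20 ✗.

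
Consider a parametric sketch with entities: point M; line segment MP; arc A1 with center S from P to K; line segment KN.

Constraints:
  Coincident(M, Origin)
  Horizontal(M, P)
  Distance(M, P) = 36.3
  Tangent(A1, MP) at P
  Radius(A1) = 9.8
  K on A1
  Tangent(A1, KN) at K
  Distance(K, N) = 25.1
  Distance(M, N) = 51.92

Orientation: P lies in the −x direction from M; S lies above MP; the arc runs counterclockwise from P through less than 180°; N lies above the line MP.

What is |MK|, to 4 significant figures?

30.38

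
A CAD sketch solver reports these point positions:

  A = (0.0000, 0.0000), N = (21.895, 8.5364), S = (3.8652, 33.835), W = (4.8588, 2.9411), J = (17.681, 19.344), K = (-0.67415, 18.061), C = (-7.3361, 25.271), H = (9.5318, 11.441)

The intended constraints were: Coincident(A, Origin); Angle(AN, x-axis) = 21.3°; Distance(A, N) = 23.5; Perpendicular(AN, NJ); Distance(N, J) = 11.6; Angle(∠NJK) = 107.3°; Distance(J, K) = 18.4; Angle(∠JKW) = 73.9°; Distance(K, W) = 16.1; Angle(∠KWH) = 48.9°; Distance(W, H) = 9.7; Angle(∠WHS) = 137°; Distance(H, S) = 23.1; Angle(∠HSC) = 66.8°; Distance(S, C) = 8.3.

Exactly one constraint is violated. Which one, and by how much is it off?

Distance(S, C) = 8.3 — off by 5.80.

A = (0.00, 0.00) ✓; AN at 21.30° ✓; |AN| = 23.50 ✓; ∠(AN, NJ) = 90.00° ✓; |NJ| = 11.60 ✓; ∠NJK = 107.3° ✓; |JK| = 18.40 ✓; ∠JKW = 73.90° ✓; |KW| = 16.10 ✓; ∠KWH = 48.90° ✓; |WH| = 9.700 ✓; ∠WHS = 137.0° ✓; |HS| = 23.10 ✓; ∠HSC = 66.80° ✓; |SC| = 14.10 ✗.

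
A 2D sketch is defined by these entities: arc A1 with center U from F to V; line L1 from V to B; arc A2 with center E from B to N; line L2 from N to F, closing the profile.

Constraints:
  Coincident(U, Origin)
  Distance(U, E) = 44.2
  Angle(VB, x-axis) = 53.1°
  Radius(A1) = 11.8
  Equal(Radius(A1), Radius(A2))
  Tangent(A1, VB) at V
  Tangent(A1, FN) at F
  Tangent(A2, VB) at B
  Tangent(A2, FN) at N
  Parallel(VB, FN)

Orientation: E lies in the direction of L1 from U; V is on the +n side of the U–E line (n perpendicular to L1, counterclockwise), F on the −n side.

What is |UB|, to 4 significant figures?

45.75

Tangency of A1 to both parallel lines with radius 11.8 puts V and F at U ± 11.8·n: V = (-9.436, 7.085), F = (9.436, -7.085). Equal radii place B and N the same way about E: B = E + 11.8·n = (17.10, 42.43), N = E − 11.8·n = (35.97, 28.26). Then |UB| = |B − U| = 45.75.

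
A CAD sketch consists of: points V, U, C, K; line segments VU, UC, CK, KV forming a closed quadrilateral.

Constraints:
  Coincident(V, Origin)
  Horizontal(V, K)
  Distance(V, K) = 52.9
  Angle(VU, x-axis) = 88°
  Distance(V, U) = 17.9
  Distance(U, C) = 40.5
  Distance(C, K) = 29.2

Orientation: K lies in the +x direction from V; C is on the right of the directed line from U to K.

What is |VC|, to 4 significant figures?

29.78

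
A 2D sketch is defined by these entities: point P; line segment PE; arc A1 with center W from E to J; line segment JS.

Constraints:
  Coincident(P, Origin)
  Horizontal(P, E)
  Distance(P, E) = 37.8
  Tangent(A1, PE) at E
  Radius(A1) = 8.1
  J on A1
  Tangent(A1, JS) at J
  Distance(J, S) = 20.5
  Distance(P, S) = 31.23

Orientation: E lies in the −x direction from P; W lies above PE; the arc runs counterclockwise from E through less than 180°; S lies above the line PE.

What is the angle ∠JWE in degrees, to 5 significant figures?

63.329°

Checks: |WJ| = 8.100 ✓; ∠(WJ, JS) = 90.00° ✓; |JS| = 20.50 ✓; |PS| = 31.23 ✓.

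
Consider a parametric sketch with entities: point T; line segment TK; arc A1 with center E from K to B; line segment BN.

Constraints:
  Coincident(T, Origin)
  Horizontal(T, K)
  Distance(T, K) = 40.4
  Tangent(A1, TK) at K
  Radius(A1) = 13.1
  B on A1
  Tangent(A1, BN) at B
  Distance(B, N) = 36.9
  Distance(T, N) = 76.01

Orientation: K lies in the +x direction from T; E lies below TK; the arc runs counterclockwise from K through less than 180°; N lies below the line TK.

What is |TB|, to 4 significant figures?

39.19

Checks: |EB| = 13.10 ✓; ∠(EB, BN) = 90.00° ✓; |BN| = 36.90 ✓; |TN| = 76.01 ✓.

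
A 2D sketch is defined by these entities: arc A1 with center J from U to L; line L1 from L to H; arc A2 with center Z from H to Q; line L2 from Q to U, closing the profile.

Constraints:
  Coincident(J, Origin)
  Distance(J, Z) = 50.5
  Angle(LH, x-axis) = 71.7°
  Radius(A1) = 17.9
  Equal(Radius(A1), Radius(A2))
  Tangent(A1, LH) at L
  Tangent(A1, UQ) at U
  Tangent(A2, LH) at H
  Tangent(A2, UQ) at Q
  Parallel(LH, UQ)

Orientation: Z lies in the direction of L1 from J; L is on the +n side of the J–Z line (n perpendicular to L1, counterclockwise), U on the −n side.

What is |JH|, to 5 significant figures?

53.579

The slot axis is L1's direction at 71.7°, so u = (cos 71.7°, sin 71.7°) = (0.31399, 0.94943) and n = (−sin 71.7°, cos 71.7°) = (-0.94943, 0.31399). J is at the origin and Z lies 50.5 along u from J, so Z = 50.5·u = (15.857, 47.946). Tangency of A1 to both parallel lines with radius 17.9 puts L and U at J ± 17.9·n: L = (-16.995, 5.6205), U = (16.995, -5.6205). Equal radii place H and Q the same way about Z: H = Z + 17.9·n = (-1.1381, 53.566), Q = Z − 17.9·n = (32.851, 42.326). Then |JH| = |H − J| = 53.579.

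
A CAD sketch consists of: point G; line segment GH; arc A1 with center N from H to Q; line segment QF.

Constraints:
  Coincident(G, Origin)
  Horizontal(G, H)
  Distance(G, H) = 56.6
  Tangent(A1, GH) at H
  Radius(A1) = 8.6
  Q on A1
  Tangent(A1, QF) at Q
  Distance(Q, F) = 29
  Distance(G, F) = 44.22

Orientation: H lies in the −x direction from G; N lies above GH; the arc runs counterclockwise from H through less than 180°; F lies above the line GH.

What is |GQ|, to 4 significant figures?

49.50

G is at the origin; GH is horizontal with |GH| = 56.6 and H on the −x side, so H = (-56.60, 0.000). Since A1 is tangent to GH there, NH ⟂ GH, so N = H + (0, 8.6) = (-56.60, 8.600). Since NQ ⟂ QF (tangency), |NF| = √(8.6² + 29.0²) = 30.25 regardless of where Q sits on A1. So F lies on both circle(G, 44.22) and circle(N, 30.25); the above-GH intersection is F = (-33.81, 28.49). Q is the foot of the tangent from F: Q = (-49.34, 3.997).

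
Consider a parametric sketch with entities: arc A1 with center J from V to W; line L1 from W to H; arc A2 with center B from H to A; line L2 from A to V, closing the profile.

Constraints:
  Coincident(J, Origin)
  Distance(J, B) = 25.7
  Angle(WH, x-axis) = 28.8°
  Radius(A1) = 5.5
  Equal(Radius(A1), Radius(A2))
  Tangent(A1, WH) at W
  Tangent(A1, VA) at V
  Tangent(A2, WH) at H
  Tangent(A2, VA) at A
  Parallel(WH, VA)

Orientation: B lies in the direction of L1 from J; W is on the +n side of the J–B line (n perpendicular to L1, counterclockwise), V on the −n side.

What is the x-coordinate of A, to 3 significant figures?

25.2

The slot axis is L1's direction at 28.8°, so u = (cos 28.8°, sin 28.8°) = (0.876, 0.482) and n = (−sin 28.8°, cos 28.8°) = (-0.482, 0.876). J is at the origin and B lies 25.7 along u from J, so B = 25.7·u = (22.5, 12.4). Tangency of A1 to both parallel lines with radius 5.5 puts W and V at J ± 5.5·n: W = (-2.65, 4.82), V = (2.65, -4.82). Equal radii place H and A the same way about B: H = B + 5.5·n = (19.9, 17.2), A = B − 5.5·n = (25.2, 7.56). So A.x = 25.2.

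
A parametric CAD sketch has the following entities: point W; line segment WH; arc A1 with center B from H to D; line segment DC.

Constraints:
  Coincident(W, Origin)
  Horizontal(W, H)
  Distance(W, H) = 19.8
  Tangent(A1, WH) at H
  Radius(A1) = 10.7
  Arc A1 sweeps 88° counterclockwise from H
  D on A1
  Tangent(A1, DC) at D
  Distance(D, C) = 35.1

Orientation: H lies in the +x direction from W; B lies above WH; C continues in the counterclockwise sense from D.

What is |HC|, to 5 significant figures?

46.943

W is at the origin; WH is horizontal with |WH| = 19.8 and H on the +x side, so H = (19.800, 0.0000). Since A1 is tangent to WH there, BH ⟂ WH, so B = H + (0, 10.7) = (19.800, 10.700). On A1, H sits at bearing -90° from B; an 88° counterclockwise sweep puts D at bearing -2°, so D = B + 10.7·(cos -2°, sin -2°) = (30.493, 10.327). Tangency of A1 to DC means the radius BD is perpendicular to DC, so DC runs along (−sin -2°, cos -2°); with |DC| = 35.1, C = (31.718, 45.405). Then |HC| = |C − H| = 46.943.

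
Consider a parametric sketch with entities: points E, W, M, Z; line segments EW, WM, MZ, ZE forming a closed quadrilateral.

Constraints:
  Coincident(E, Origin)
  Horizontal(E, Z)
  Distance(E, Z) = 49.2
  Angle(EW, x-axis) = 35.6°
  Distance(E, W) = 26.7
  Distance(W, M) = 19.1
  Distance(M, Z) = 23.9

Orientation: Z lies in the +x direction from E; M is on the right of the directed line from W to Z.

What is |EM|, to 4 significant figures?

25.71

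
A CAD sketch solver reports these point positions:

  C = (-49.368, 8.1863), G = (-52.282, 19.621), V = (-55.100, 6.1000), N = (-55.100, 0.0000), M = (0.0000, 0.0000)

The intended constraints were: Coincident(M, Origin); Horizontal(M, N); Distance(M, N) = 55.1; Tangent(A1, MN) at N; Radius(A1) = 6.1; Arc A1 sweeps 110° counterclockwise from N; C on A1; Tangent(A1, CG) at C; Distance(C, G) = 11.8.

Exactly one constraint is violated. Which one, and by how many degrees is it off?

Tangent(A1, CG) at C — off by 5.70°.

M = (0.00, 0.00) ✓; M.y = 0.00, N.y = 0.00 ✓; |MN| = 55.10 ✓; ∠(VN, NM) = 90.00° ✓; |VN| = 6.100 ✓; bearing(V→C) − bearing(V→N) = 110.0° ✓; |VC| = 6.100 ✓; ∠(VC, CG) = 95.70° ✗; |CG| = 11.80 ✓.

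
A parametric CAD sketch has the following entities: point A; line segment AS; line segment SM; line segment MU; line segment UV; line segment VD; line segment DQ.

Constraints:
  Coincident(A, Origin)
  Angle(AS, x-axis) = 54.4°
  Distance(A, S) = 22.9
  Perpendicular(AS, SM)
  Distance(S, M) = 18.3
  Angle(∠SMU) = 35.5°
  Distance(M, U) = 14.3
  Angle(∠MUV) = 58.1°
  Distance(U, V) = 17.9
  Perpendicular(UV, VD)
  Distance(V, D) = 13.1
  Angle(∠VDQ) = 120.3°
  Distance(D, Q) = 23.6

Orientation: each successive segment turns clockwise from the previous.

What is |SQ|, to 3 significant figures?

33.1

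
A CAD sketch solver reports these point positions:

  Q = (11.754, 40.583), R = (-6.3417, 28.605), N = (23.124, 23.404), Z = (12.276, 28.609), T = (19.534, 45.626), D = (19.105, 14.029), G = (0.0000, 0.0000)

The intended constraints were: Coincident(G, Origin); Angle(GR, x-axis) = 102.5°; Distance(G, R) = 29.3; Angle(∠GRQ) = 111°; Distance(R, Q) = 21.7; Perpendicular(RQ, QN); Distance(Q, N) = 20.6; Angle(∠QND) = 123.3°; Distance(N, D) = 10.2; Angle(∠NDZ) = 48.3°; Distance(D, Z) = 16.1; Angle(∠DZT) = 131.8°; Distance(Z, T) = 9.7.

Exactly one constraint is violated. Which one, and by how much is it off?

Distance(Z, T) = 9.7 — off by 8.80.

G = (0.00, 0.00) ✓; GR at 102.5° ✓; |GR| = 29.30 ✓; ∠GRQ = 111.0° ✓; |RQ| = 21.70 ✓; ∠(RQ, QN) = 90.00° ✓; |QN| = 20.60 ✓; ∠QND = 123.3° ✓; |ND| = 10.20 ✓; ∠NDZ = 48.30° ✓; |DZ| = 16.10 ✓; ∠DZT = 131.8° ✓; |ZT| = 18.50 ✗.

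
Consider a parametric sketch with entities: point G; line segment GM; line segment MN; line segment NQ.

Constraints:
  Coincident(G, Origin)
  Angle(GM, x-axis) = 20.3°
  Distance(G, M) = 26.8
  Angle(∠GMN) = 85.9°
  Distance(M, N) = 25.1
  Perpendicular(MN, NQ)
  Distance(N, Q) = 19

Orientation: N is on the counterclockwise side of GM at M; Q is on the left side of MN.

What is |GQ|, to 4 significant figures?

24.44

G is at the origin; GM runs at 20.3° with length 26.8, so M = 26.8·(cos 20.3°, sin 20.3°) = (25.14, 9.298). ∠GMN = 85.9°, so MN runs at 20.3° + (180° − 85.9°) = 114.4° from the x-axis; with |MN| = 25.1, N = M + 25.1·(cos 114.4°, sin 114.4°) = (14.77, 32.16). The perpendicularity gives NQ at right angles to MN; with |NQ| = 19.0 on the left of MN, Q = N + 19.0·(-0.9107, -0.4131) = (-2.536, 24.31). Then |GQ| = |Q − G| = 24.44.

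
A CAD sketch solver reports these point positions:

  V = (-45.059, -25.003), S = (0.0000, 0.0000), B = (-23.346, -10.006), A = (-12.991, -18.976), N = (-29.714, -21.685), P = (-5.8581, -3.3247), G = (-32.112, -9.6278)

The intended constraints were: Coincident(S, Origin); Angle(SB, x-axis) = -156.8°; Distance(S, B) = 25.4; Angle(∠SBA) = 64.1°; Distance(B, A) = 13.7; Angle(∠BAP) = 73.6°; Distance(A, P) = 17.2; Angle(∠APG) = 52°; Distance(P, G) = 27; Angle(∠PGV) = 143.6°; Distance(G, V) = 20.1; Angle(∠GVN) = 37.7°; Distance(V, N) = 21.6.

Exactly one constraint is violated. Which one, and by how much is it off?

Distance(V, N) = 21.6 — off by 5.90.

S = (0.00, 0.00) ✓; SB at -156.8° ✓; |SB| = 25.40 ✓; ∠SBA = 64.10° ✓; |BA| = 13.70 ✓; ∠BAP = 73.60° ✓; |AP| = 17.20 ✓; ∠APG = 52.00° ✓; |PG| = 27.00 ✓; ∠PGV = 143.6° ✓; |GV| = 20.10 ✓; ∠GVN = 37.70° ✓; |VN| = 15.70 ✗.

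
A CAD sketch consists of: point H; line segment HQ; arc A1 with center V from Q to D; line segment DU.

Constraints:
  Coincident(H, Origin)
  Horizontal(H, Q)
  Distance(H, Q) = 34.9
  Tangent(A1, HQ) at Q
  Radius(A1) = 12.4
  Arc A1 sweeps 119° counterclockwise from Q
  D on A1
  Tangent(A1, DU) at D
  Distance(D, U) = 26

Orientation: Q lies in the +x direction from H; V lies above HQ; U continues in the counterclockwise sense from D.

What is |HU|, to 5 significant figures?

52.837

H is at the origin; HQ is horizontal with |HQ| = 34.9 and Q on the +x side, so Q = (34.900, 0.0000). The tangent condition forces VQ to be normal to HQ, so V = Q + (0, 12.4) = (34.900, 12.400). On A1, Q sits at bearing -90° from V; a 119° counterclockwise sweep puts D at bearing 29°, so D = V + 12.4·(cos 29°, sin 29°) = (45.745, 18.412). Since A1 is tangent to DU there, VD ⟂ DU, so DU runs along (−sin 29°, cos 29°); with |DU| = 26.0, U = (33.140, 41.152). Then |HU| = |U − H| = 52.837.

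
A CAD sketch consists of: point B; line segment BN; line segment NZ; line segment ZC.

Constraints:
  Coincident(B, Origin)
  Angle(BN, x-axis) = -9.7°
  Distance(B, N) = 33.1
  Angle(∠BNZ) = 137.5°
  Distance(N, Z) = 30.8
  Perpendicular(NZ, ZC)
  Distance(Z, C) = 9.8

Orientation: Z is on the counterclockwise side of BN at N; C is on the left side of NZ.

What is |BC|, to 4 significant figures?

56.62

B is at the origin; BN runs at -9.7° with length 33.1, so N = 33.1·(cos -9.7°, sin -9.7°) = (32.63, -5.577). ∠BNZ = 137.5°, so NZ runs at -9.7° + (180° − 137.5°) = 32.80° from the x-axis; with |NZ| = 30.8, Z = N + 30.8·(cos 32.80°, sin 32.80°) = (58.52, 11.11). The perpendicularity gives ZC at right angles to NZ; with |ZC| = 9.8 on the left of NZ, C = Z + 9.8·(-0.5417, 0.8406) = (53.21, 19.35). Then |BC| = |C − B| = 56.62.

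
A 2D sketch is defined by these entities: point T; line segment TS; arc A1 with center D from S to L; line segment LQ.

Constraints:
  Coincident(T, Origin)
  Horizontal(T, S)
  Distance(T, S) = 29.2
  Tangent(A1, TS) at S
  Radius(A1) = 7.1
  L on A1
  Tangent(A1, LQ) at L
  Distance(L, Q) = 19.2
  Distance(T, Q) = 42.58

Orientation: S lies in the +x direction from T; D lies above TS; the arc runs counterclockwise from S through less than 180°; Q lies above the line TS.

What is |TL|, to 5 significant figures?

37.142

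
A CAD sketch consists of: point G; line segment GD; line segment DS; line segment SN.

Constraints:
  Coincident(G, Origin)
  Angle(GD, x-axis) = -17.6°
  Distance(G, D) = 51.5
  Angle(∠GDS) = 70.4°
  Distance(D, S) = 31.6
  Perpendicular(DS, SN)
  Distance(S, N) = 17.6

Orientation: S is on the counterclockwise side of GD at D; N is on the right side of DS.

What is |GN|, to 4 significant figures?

67.65

G is at the origin; GD runs at -17.6° with length 51.5, so D = 51.5·(cos -17.6°, sin -17.6°) = (49.09, -15.57). ∠GDS = 70.4°, so DS runs at -17.6° + (180° − 70.4°) = 92.00° from the x-axis; with |DS| = 31.6, S = D + 31.6·(cos 92.00°, sin 92.00°) = (47.99, 16.01). The perpendicularity gives SN at right angles to DS; with |SN| = 17.6 on the right of DS, N = S + 17.6·(0.9994, 0.03490) = (65.58, 16.62). Then |GN| = |N − G| = 67.65.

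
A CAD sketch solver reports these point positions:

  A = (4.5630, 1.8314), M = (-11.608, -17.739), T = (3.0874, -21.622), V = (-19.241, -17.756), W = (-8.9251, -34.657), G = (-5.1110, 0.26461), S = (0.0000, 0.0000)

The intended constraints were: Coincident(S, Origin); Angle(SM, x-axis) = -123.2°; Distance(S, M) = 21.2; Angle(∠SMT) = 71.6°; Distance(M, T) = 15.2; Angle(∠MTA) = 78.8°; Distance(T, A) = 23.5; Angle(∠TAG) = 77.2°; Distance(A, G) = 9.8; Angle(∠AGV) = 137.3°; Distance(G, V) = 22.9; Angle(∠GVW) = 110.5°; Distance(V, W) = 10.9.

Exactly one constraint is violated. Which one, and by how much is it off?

Distance(V, W) = 10.9 — off by 8.90.

S = (0.00, 0.00) ✓; SM at -123.2° ✓; |SM| = 21.20 ✓; ∠SMT = 71.60° ✓; |MT| = 15.20 ✓; ∠MTA = 78.80° ✓; |TA| = 23.50 ✓; ∠TAG = 77.20° ✓; |AG| = 9.800 ✓; ∠AGV = 137.3° ✓; |GV| = 22.90 ✓; ∠GVW = 110.5° ✓; |VW| = 19.80 ✗.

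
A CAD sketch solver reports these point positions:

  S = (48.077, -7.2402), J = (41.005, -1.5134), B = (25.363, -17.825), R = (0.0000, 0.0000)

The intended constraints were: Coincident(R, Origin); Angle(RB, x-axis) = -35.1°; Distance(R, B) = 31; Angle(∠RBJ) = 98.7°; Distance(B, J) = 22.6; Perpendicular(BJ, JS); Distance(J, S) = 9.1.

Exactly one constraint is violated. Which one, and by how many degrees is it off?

Perpendicular(BJ, JS) — off by 4.80°.

R = (0.00, 0.00) ✓; RB at -35.10° ✓; |RB| = 31.00 ✓; ∠RBJ = 98.70° ✓; |BJ| = 22.60 ✓; ∠(BJ, JS) = 85.20° ✗; |JS| = 9.100 ✓.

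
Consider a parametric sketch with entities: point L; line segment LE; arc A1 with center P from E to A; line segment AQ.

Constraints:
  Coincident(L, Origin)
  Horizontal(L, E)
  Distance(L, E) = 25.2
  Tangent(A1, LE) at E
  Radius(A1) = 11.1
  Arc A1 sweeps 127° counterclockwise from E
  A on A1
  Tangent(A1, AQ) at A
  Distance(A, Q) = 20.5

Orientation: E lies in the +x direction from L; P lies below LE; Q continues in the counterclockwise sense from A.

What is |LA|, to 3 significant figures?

24.1

L is at the origin; LE is horizontal with |LE| = 25.2 and E on the +x side, so E = (25.2, 0.00). A1 meets LE tangentially, so PE is at right angles to LE, so P = E + (0, -11.1) = (25.2, -11.1). On A1, E sits at bearing 90° from P; a 127° counterclockwise sweep puts A at bearing 217°, so A = P + 11.1·(cos 217°, sin 217°) = (16.3, -17.8). Then |LA| = |A − L| = 24.1.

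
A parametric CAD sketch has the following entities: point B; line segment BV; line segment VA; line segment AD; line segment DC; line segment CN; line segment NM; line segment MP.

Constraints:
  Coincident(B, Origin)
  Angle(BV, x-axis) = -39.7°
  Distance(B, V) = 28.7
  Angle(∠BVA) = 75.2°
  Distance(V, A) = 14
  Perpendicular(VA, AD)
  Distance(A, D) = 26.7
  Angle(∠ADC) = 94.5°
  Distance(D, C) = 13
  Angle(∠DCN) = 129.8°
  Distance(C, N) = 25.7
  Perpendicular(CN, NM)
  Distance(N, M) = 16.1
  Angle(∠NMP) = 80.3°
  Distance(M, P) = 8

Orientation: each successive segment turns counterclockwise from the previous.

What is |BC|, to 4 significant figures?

6.291

VA is perpendicular to AD, so AD runs at 155.1°; with |AD| = 26.7, D = (3.758, 5.608). ∠ADC = 94.5° gives DC at -119.4° from the x-axis; with |DC| = 13.0, C = (-2.624, -5.718). Then |BC| = |C − B| = 6.291.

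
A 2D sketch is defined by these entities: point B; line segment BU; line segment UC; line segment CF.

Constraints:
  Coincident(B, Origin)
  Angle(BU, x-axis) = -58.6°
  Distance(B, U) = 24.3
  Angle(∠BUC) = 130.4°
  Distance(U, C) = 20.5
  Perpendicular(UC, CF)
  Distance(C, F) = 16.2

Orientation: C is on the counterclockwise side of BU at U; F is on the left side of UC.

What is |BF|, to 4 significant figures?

36.32

B is at the origin; BU runs at -58.6° with length 24.3, so U = 24.3·(cos -58.6°, sin -58.6°) = (12.66, -20.74). ∠BUC = 130.4°, so UC runs at -58.6° + (180° − 130.4°) = -9.000° from the x-axis; with |UC| = 20.5, C = U + 20.5·(cos -9.000°, sin -9.000°) = (32.91, -23.95). The perpendicularity gives CF at right angles to UC; with |CF| = 16.2 on the left of UC, F = C + 16.2·(0.1564, 0.9877) = (35.44, -7.948). Then |BF| = |F − B| = 36.32.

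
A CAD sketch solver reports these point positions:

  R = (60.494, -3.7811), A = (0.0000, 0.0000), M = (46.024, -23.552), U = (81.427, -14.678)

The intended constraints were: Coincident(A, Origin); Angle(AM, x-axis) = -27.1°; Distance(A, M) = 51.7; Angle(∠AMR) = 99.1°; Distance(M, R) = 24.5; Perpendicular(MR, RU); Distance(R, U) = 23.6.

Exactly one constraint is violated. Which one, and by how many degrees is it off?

Perpendicular(MR, RU) — off by 8.70°.

A = (0.00, 0.00) ✓; AM at -27.10° ✓; |AM| = 51.70 ✓; ∠AMR = 99.10° ✓; |MR| = 24.50 ✓; ∠(MR, RU) = 81.30° ✗; |RU| = 23.60 ✓.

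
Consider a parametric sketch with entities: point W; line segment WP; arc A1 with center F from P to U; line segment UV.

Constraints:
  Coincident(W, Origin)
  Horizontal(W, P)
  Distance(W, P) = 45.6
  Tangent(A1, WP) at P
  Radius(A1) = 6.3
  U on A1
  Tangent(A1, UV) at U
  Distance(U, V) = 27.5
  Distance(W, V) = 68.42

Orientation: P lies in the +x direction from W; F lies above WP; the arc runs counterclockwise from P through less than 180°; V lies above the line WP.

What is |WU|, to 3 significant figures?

51.6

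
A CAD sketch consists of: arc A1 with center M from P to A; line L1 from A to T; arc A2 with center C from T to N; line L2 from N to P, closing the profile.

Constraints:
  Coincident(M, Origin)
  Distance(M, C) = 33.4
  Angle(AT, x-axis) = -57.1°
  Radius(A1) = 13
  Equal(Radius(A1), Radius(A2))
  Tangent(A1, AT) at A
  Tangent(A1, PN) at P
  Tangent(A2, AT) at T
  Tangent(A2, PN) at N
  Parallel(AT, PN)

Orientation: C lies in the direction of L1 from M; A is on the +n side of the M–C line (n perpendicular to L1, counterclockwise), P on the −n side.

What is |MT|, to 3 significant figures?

35.8

The slot axis is L1's direction at -57.1°, so u = (cos -57.1°, sin -57.1°) = (0.543, -0.840) and n = (−sin -57.1°, cos -57.1°) = (0.840, 0.543). M is at the origin and C lies 33.4 along u from M, so C = 33.4·u = (18.1, -28.0). Tangency of A1 to both parallel lines with radius 13.0 puts A and P at M ± 13.0·n: A = (10.9, 7.06), P = (-10.9, -7.06). Equal radii place T and N the same way about C: T = C + 13.0·n = (29.1, -21.0), N = C − 13.0·n = (7.23, -35.1). Then |MT| = |T − M| = 35.8.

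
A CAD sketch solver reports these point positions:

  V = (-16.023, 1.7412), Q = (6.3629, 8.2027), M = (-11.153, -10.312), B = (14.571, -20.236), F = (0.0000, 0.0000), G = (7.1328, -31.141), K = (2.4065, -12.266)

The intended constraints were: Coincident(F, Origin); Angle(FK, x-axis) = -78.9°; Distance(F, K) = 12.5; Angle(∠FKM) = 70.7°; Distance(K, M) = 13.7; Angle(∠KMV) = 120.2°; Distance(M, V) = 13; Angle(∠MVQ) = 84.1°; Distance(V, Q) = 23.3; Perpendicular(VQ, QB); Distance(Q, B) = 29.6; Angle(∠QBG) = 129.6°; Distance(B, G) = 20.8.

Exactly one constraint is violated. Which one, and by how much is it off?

Distance(B, G) = 20.8 — off by 7.60.

F = (0.00, 0.00) ✓; FK at -78.90° ✓; |FK| = 12.50 ✓; ∠FKM = 70.70° ✓; |KM| = 13.70 ✓; ∠KMV = 120.2° ✓; |MV| = 13.00 ✓; ∠MVQ = 84.10° ✓; |VQ| = 23.30 ✓; ∠(VQ, QB) = 90.00° ✓; |QB| = 29.60 ✓; ∠QBG = 129.6° ✓; |BG| = 13.20 ✗.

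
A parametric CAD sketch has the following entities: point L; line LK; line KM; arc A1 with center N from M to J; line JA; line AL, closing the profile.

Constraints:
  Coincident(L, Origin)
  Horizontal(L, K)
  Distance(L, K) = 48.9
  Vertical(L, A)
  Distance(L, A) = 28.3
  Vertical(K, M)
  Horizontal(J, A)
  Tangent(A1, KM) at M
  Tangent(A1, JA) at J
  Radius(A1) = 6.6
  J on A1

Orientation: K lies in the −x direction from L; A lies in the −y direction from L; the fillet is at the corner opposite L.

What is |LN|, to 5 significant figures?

47.541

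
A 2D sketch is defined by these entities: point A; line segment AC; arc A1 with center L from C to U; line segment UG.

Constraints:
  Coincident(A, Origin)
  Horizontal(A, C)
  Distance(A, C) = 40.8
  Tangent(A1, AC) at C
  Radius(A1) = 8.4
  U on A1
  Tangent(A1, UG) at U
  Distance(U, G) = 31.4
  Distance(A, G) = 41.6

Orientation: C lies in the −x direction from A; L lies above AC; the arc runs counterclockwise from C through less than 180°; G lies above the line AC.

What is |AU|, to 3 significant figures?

33.4

Checks: |LU| = 8.400 ✓; ∠(LU, UG) = 90.00° ✓; |UG| = 31.40 ✓; |AG| = 41.60 ✓.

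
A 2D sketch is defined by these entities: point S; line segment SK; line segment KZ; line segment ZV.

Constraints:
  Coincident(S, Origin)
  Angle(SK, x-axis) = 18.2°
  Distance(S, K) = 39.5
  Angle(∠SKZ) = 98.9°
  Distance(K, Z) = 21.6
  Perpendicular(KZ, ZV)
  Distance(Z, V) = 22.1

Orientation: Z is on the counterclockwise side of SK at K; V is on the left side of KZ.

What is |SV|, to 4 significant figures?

32.47

S is at the origin; SK runs at 18.2° with length 39.5, so K = 39.5·(cos 18.2°, sin 18.2°) = (37.52, 12.34). ∠SKZ = 98.9°, so KZ runs at 18.2° + (180° − 98.9°) = 99.30° from the x-axis; with |KZ| = 21.6, Z = K + 21.6·(cos 99.30°, sin 99.30°) = (34.03, 33.65). The perpendicularity gives ZV at right angles to KZ; with |ZV| = 22.1 on the left of KZ, V = Z + 22.1·(-0.9869, -0.1616) = (12.22, 30.08). Then |SV| = |V − S| = 32.47.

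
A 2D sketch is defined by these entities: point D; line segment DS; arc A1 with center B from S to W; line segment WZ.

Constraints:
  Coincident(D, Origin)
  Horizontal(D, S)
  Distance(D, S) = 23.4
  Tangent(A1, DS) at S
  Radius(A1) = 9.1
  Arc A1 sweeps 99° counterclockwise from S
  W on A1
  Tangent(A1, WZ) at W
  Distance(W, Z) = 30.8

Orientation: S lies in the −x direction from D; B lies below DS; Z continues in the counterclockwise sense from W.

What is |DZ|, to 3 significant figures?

49.4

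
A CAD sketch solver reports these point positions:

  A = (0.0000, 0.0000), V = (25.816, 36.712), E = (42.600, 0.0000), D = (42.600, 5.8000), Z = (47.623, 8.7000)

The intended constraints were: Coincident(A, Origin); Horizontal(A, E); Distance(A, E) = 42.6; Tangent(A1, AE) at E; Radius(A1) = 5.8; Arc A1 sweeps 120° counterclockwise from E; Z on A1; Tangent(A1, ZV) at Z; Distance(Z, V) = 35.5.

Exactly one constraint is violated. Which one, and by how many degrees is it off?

Tangent(A1, ZV) at Z — off by 7.90°.

A = (0.00, 0.00) ✓; A.y = 0.00, E.y = 0.00 ✓; |AE| = 42.60 ✓; ∠(DE, EA) = 90.00° ✓; |DE| = 5.800 ✓; bearing(D→Z) − bearing(D→E) = 120.0° ✓; |DZ| = 5.800 ✓; ∠(DZ, ZV) = 82.10° ✗; |ZV| = 35.50 ✓.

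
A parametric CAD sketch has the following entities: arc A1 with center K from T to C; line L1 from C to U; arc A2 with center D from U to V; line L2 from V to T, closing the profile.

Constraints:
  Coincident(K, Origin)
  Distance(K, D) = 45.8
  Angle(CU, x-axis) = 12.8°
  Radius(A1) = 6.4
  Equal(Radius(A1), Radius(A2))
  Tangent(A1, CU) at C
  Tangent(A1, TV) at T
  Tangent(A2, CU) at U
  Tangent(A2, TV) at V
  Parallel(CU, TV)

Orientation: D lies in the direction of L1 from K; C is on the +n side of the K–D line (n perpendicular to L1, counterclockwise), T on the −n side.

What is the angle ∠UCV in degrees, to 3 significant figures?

15.6°

The slot axis is L1's direction at 12.8°, so u = (cos 12.8°, sin 12.8°) = (0.975, 0.222) and n = (−sin 12.8°, cos 12.8°) = (-0.222, 0.975). K is at the origin and D lies 45.8 along u from K, so D = 45.8·u = (44.7, 10.1). Tangency of A1 to both parallel lines with radius 6.4 puts C and T at K ± 6.4·n: C = (-1.42, 6.24), T = (1.42, -6.24). Equal radii place U and V the same way about D: U = D + 6.4·n = (43.2, 16.4), V = D − 6.4·n = (46.1, 3.91). Then cos ∠UCV = CU·CV / (|CU||CV|), giving 15.6°.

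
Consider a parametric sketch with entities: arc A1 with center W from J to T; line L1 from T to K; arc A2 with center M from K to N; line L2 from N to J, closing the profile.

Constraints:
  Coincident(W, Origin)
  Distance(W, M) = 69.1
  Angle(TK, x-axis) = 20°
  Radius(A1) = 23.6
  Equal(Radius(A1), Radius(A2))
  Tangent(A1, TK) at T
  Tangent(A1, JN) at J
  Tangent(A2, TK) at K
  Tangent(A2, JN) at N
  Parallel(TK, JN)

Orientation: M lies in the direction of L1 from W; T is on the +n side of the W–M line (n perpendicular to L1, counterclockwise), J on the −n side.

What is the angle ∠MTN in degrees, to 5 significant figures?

15.479°

The slot axis is L1's direction at 20.0°, so u = (cos 20.0°, sin 20.0°) = (0.93969, 0.34202) and n = (−sin 20.0°, cos 20.0°) = (-0.34202, 0.93969). W is at the origin and M lies 69.1 along u from W, so M = 69.1·u = (64.933, 23.634). Tangency of A1 to both parallel lines with radius 23.6 puts T and J at W ± 23.6·n: T = (-8.0717, 22.177), J = (8.0717, -22.177). Equal radii place K and N the same way about M: K = M + 23.6·n = (56.861, 45.810), N = M − 23.6·n = (73.004, 1.4568). Then cos ∠MTN = TM·TN / (|TM||TN|), giving 15.479°.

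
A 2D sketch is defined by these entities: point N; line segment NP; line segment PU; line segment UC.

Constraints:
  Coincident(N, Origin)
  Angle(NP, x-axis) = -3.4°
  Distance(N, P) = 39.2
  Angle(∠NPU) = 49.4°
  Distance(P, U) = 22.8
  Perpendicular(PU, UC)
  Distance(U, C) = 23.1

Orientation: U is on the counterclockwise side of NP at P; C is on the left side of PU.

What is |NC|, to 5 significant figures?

7.1936

N is at the origin; NP runs at -3.4° with length 39.2, so P = 39.2·(cos -3.4°, sin -3.4°) = (39.131, -2.3248). ∠NPU = 49.4°, so PU runs at -3.4° + (180° − 49.4°) = 127.20° from the x-axis; with |PU| = 22.8, U = P + 22.8·(cos 127.20°, sin 127.20°) = (25.346, 15.836). PU ⟂ UC; with |UC| = 23.1 on the left of PU, C = U + 23.1·(-0.79653, -0.60460) = (6.9463, 1.8698). Then |NC| = |C − N| = 7.1936.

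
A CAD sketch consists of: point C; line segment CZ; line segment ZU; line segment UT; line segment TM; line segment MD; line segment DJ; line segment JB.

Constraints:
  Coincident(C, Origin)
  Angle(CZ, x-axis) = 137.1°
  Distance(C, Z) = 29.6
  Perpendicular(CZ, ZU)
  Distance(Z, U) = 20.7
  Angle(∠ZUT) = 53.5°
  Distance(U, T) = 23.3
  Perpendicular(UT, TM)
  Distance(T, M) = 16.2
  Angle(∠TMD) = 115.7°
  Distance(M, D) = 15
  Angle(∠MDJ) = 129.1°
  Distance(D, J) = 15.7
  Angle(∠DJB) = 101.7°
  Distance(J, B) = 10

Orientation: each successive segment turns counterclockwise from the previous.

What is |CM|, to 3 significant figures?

21.4

C is at the origin; CZ runs at 137.1° with length 29.6, so Z = (-21.7, 20.1). CZ is perpendicular to ZU, so ZU runs at -133°; with |ZU| = 20.7, U = (-35.8, 4.99). ∠ZUT = 53.5° gives UT at -6.40° from the x-axis; with |UT| = 23.3, T = (-12.6, 2.39). UT ⟂ TM, so TM runs at 83.6°; with |TM| = 16.2, M = (-10.8, 18.5). Then |CM| = |M − C| = 21.4.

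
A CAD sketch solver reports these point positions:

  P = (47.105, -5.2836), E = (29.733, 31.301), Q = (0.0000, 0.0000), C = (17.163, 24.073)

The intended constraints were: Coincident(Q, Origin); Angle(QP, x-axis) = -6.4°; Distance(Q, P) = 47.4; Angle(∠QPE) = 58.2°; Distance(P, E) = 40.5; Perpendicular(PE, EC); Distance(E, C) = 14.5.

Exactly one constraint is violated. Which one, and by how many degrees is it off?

Perpendicular(PE, EC) — off by 4.50°.

Q = (0.00, 0.00) ✓; QP at -6.400° ✓; |QP| = 47.40 ✓; ∠QPE = 58.20° ✓; |PE| = 40.50 ✓; ∠(PE, EC) = 94.50° ✗; |EC| = 14.50 ✓.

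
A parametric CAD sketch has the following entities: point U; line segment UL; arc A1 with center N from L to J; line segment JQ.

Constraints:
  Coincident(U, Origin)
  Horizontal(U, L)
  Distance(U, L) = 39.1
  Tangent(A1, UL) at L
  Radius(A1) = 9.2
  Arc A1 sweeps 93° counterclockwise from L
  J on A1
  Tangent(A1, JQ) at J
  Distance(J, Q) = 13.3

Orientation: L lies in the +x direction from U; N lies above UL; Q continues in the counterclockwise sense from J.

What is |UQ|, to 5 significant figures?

52.842

U is at the origin; UL is horizontal with |UL| = 39.1 and L on the +x side, so L = (39.100, 0.0000). Since A1 is tangent to UL there, NL ⟂ UL, so N = L + (0, 9.2) = (39.100, 9.2000). On A1, L sits at bearing -90° from N; a 93° counterclockwise sweep puts J at bearing 3°, so J = N + 9.2·(cos 3°, sin 3°) = (48.287, 9.6815). A1 meets JQ tangentially, so NJ is at right angles to JQ, so JQ runs along (−sin 3°, cos 3°); with |JQ| = 13.3, Q = (47.591, 22.963). Then |UQ| = |Q − U| = 52.842.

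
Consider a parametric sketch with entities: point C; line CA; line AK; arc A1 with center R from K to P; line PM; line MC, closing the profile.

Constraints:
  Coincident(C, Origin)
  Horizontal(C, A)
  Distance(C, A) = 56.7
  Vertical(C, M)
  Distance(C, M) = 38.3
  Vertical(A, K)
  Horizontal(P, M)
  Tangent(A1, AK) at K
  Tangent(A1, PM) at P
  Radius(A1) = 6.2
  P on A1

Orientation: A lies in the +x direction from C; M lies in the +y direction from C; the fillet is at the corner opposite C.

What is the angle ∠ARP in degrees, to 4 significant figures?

169.1°

The virtual corner opposite C is at (56.70, 38.30). The tangent condition forces RK to be normal to AK and tangency of A1 to PM means the radius RP is perpendicular to PM, with radius 6.2, so the center R sits 6.2 in from both sides at R = (50.50, 32.10). That places the tangent points at K = (56.70, 32.10) on AK and P = (50.50, 38.30) on PM. Then cos ∠ARP = RA·RP / (|RA||RP|), giving 169.1°.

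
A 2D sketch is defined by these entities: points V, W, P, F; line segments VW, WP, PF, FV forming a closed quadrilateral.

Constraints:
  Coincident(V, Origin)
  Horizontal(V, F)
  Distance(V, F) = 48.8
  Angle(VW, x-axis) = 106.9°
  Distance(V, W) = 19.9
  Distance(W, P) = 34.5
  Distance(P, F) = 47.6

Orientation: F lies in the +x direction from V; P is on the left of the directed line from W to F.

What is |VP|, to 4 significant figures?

45.15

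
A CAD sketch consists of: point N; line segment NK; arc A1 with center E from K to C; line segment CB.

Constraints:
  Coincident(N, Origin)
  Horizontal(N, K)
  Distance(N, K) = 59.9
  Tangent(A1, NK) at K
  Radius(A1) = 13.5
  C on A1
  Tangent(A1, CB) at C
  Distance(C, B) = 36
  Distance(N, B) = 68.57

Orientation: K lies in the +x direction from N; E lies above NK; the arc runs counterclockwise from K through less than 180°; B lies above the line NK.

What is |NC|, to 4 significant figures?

73.67

N is at the origin; N and K share the same y with |NK| = 59.9 and K on the +x side, so K = (59.90, 0.000). The tangent condition forces EK to be normal to NK, so E = K + (0, 13.5) = (59.90, 13.50). Since EC ⟂ CB (tangency), |EB| = √(13.5² + 36.0²) = 38.45 regardless of where C sits on A1. So B lies on both circle(N, 68.57) and circle(E, 38.45); the above-NK intersection is B = (47.16, 49.78). C is the foot of the tangent from B: C = (70.26, 22.16).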